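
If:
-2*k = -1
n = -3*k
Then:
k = 1/2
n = -3/2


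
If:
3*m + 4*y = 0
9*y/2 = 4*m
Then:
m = 0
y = 0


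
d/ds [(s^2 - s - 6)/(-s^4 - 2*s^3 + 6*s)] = (2*s^5 - s^4 - 28*s^3 - 30*s^2 + 36)/(s^2*(s^6 + 4*s^5 + 4*s^4 - 12*s^3 - 24*s^2 + 36))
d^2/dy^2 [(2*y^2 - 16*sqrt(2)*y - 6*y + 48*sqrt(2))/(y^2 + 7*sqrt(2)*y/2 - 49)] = 8*(-23*sqrt(2)*y^3 - 6*y^3 + 144*sqrt(2)*y^2 + 294*y^2 - 2352*sqrt(2)*y + 126*y - 686 + 2499*sqrt(2))/(4*y^6 + 42*sqrt(2)*y^5 - 294*y^4 - 3773*sqrt(2)*y^3 + 14406*y^2 + 100842*sqrt(2)*y - 470596)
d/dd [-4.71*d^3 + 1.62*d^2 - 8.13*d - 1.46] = -14.13*d^2 + 3.24*d - 8.13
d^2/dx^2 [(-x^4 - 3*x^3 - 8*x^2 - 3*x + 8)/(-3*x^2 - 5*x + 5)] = 2*(9*x^6 + 45*x^5 + 30*x^4 - 173*x^3 + 69*x^2 - 45)/(27*x^6 + 135*x^5 + 90*x^4 - 325*x^3 - 150*x^2 + 375*x - 125)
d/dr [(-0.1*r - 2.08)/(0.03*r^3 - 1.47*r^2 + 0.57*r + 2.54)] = (0.006*r^3 + 0.0402*r^2 - 6.1152*r + 0.9316)/(0.0009*r^6 - 0.0882*r^5 + 2.1951*r^4 - 1.5234*r^3 - 7.1427*r^2 + 2.8956*r + 6.4516)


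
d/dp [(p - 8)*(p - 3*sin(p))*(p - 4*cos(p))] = (8 - p)*(p - 4*cos(p))*(3*cos(p) - 1) + (p - 8)*(p - 3*sin(p))*(4*sin(p) + 1) + (p - 3*sin(p))*(p - 4*cos(p))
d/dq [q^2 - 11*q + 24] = 2*q - 11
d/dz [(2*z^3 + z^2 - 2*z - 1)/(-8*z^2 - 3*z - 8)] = (-16*z^4 - 12*z^3 - 67*z^2 - 32*z + 13)/(64*z^4 + 48*z^3 + 137*z^2 + 48*z + 64)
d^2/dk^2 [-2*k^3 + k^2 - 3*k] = 2 - 12*k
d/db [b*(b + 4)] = 2*b + 4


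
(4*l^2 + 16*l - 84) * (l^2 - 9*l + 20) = 4*l^4 - 20*l^3 - 148*l^2 + 1076*l - 1680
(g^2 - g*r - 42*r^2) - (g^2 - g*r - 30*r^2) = -12*r^2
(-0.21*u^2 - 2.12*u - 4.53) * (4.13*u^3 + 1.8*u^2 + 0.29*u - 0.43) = -0.8673*u^5 - 9.1336*u^4 - 22.5858*u^3 - 8.6785*u^2 - 0.4021*u + 1.9479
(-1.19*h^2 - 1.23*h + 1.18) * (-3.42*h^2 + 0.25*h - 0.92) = 4.0698*h^4 + 3.9091*h^3 - 3.2483*h^2 + 1.4266*h - 1.0856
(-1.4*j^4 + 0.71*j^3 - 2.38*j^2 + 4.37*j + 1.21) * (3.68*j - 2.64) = -5.152*j^5 + 6.3088*j^4 - 10.6328*j^3 + 22.3648*j^2 - 7.084*j - 3.1944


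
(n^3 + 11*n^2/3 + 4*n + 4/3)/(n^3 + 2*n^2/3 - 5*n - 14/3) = (3*n + 2)/(3*n - 7)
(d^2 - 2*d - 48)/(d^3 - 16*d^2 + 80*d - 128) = (d + 6)/(d^2 - 8*d + 16)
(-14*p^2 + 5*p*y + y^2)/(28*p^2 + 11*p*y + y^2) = (-2*p + y)/(4*p + y)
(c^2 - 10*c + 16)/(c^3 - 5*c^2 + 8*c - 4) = (c - 8)/(c^2 - 3*c + 2)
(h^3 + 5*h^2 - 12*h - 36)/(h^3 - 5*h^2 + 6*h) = (h^2 + 8*h + 12)/(h*(h - 2))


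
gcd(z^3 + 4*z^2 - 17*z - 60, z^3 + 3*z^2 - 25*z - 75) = z^2 + 8*z + 15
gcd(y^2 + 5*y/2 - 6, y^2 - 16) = y + 4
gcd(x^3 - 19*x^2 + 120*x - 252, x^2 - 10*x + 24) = x - 6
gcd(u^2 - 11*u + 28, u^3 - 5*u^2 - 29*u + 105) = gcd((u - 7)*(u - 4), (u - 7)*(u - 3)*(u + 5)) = u - 7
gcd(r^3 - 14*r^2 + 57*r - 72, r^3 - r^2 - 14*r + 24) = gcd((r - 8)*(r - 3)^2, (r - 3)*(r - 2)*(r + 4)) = r - 3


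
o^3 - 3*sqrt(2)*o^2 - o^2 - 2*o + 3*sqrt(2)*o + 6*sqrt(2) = (o - 2)*(o + 1)*(o - 3*sqrt(2))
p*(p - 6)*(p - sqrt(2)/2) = p^3 - 6*p^2 - sqrt(2)*p^2/2 + 3*sqrt(2)*p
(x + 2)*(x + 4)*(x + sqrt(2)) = x^3 + sqrt(2)*x^2 + 6*x^2 + 8*x + 6*sqrt(2)*x + 8*sqrt(2)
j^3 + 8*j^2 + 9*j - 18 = (j - 1)*(j + 3)*(j + 6)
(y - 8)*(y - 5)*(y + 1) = y^3 - 12*y^2 + 27*y + 40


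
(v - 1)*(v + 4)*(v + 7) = v^3 + 10*v^2 + 17*v - 28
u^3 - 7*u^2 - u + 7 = (u - 7)*(u - 1)*(u + 1)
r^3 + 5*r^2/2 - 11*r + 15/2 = (r - 3/2)*(r - 1)*(r + 5)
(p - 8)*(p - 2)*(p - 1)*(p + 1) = p^4 - 10*p^3 + 15*p^2 + 10*p - 16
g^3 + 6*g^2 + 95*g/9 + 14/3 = (g + 2/3)*(g + 7/3)*(g + 3)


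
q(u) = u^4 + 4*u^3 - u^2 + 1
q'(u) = 4*u^3 + 12*u^2 - 2*u = 2*u*(2*u^2 + 6*u - 1)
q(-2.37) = -26.32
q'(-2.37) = 18.89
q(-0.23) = 0.90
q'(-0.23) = 1.05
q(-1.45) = -8.88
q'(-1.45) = 15.94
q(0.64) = 1.81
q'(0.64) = 4.68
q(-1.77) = -14.50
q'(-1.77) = 18.95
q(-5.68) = 276.60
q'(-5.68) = -334.49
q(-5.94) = 372.31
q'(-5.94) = -403.06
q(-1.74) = -13.93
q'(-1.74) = 18.74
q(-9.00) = 3565.00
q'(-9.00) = -1926.00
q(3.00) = 181.00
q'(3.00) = 210.00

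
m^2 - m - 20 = (m - 5)*(m + 4)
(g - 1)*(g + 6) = g^2 + 5*g - 6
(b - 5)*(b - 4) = b^2 - 9*b + 20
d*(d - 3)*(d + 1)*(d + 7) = d^4 + 5*d^3 - 17*d^2 - 21*d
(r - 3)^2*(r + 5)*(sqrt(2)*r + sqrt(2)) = sqrt(2)*r^4 - 22*sqrt(2)*r^2 + 24*sqrt(2)*r + 45*sqrt(2)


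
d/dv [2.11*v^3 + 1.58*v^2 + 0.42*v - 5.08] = 6.33*v^2 + 3.16*v + 0.42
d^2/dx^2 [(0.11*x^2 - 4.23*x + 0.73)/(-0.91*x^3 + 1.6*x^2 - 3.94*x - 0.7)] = (-0.182182*x^6 + 21.017178*x^5 - 41.841072*x^4 + 7.925296*x^3 - 59.990172*x^2 + 58.82718*x - 47.740136)/(0.753571*x^9 - 3.97488*x^8 + 16.776942*x^7 - 36.77683*x^6 + 66.523428*x^5 - 54.0786*x^4 + 36.023884*x^3 + 30.24756*x^2 + 5.7918*x + 0.343)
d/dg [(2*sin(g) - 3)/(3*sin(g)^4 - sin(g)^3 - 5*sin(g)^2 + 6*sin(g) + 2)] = (-18*sin(g)^4 + sin(g)^2 - 10*sin(3*g) + 22)*cos(g)/(3*sin(g)^4 - sin(g)^3 - 5*sin(g)^2 + 6*sin(g) + 2)^2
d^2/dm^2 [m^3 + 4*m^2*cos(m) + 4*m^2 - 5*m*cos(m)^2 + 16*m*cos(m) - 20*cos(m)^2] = -4*m^2*cos(m) - 16*sqrt(2)*m*sin(m + pi/4) + 10*m*cos(2*m) + 6*m - 32*sin(m) + 10*sin(2*m) + 8*cos(m) + 40*cos(2*m) + 8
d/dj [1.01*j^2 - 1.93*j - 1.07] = 2.02*j - 1.93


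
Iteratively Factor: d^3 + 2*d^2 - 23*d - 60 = (d - 5)*(d^2 + 7*d + 12) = (d - 5)*(d + 4)*(d + 3)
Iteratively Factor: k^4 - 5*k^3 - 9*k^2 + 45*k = (k - 3)*(k^3 - 2*k^2 - 15*k) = (k - 3)*(k + 3)*(k^2 - 5*k) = k*(k - 3)*(k + 3)*(k - 5)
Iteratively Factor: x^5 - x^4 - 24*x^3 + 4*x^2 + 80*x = (x + 2)*(x^4 - 3*x^3 - 18*x^2 + 40*x) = (x - 2)*(x + 2)*(x^3 - x^2 - 20*x) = (x - 2)*(x + 2)*(x + 4)*(x^2 - 5*x) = (x - 5)*(x - 2)*(x + 2)*(x + 4)*(x)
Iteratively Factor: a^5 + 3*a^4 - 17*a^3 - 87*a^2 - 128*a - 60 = (a - 5)*(a^4 + 8*a^3 + 23*a^2 + 28*a + 12) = (a - 5)*(a + 1)*(a^3 + 7*a^2 + 16*a + 12) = (a - 5)*(a + 1)*(a + 2)*(a^2 + 5*a + 6) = (a - 5)*(a + 1)*(a + 2)*(a + 3)*(a + 2)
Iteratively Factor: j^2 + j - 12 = (j - 3)*(j + 4)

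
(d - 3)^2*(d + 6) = d^3 - 27*d + 54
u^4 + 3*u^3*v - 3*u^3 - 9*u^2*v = u^2*(u - 3)*(u + 3*v)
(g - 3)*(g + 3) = g^2 - 9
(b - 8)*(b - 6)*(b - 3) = b^3 - 17*b^2 + 90*b - 144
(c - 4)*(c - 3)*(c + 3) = c^3 - 4*c^2 - 9*c + 36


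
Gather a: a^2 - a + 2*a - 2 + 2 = a^2 + a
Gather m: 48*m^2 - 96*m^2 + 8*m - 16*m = -48*m^2 - 8*m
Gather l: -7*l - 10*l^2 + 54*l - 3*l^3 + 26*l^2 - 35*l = -3*l^3 + 16*l^2 + 12*l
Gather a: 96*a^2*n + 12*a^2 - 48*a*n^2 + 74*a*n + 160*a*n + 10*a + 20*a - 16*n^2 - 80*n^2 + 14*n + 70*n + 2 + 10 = a^2*(96*n + 12) + a*(-48*n^2 + 234*n + 30) - 96*n^2 + 84*n + 12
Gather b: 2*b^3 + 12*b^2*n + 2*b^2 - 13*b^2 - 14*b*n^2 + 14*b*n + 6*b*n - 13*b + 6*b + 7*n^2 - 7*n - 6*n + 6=2*b^3 + b^2*(12*n - 11) + b*(-14*n^2 + 20*n - 7) + 7*n^2 - 13*n + 6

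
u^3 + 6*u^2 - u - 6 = (u - 1)*(u + 1)*(u + 6)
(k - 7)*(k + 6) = k^2 - k - 42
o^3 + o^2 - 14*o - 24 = (o - 4)*(o + 2)*(o + 3)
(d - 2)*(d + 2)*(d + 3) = d^3 + 3*d^2 - 4*d - 12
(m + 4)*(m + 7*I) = m^2 + 4*m + 7*I*m + 28*I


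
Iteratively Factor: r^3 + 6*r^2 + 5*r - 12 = (r + 3)*(r^2 + 3*r - 4) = (r + 3)*(r + 4)*(r - 1)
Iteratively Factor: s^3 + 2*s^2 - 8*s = (s + 4)*(s^2 - 2*s) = s*(s + 4)*(s - 2)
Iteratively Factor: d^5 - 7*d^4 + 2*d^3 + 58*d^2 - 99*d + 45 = (d + 3)*(d^4 - 10*d^3 + 32*d^2 - 38*d + 15) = (d - 1)*(d + 3)*(d^3 - 9*d^2 + 23*d - 15) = (d - 1)^2*(d + 3)*(d^2 - 8*d + 15) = (d - 5)*(d - 1)^2*(d + 3)*(d - 3)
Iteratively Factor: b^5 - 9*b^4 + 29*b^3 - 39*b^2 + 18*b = (b)*(b^4 - 9*b^3 + 29*b^2 - 39*b + 18) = b*(b - 3)*(b^3 - 6*b^2 + 11*b - 6) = b*(b - 3)^2*(b^2 - 3*b + 2) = b*(b - 3)^2*(b - 2)*(b - 1)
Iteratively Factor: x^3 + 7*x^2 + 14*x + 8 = (x + 2)*(x^2 + 5*x + 4) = (x + 1)*(x + 2)*(x + 4)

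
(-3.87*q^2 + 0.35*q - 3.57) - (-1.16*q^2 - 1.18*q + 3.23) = -2.71*q^2 + 1.53*q - 6.8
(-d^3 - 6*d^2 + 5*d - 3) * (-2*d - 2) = 2*d^4 + 14*d^3 + 2*d^2 - 4*d + 6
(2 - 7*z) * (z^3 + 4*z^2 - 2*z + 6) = -7*z^4 - 26*z^3 + 22*z^2 - 46*z + 12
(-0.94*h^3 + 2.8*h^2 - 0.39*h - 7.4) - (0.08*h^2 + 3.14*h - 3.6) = -0.94*h^3 + 2.72*h^2 - 3.53*h - 3.8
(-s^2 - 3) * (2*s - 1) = -2*s^3 + s^2 - 6*s + 3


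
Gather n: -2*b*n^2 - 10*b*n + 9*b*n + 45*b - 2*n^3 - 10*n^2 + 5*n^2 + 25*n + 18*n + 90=45*b - 2*n^3 + n^2*(-2*b - 5) + n*(43 - b) + 90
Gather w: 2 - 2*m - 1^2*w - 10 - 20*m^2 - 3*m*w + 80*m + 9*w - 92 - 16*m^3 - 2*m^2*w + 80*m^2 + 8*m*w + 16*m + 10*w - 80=-16*m^3 + 60*m^2 + 94*m + w*(-2*m^2 + 5*m + 18) - 180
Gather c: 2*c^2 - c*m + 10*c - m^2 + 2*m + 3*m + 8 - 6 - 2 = 2*c^2 + c*(10 - m) - m^2 + 5*m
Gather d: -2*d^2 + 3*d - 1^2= -2*d^2 + 3*d - 1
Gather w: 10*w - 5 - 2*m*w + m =m + w*(10 - 2*m) - 5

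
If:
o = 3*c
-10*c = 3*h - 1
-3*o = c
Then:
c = 0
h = 1/3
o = 0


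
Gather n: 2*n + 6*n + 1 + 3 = 8*n + 4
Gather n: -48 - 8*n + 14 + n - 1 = -7*n - 35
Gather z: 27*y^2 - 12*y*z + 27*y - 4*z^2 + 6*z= 27*y^2 + 27*y - 4*z^2 + z*(6 - 12*y)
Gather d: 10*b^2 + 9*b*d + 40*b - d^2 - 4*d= 10*b^2 + 40*b - d^2 + d*(9*b - 4)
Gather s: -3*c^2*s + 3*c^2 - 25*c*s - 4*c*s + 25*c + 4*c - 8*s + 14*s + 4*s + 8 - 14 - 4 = 3*c^2 + 29*c + s*(-3*c^2 - 29*c + 10) - 10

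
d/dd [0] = 0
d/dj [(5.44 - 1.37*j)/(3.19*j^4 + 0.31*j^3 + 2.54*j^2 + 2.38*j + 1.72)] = (13.1109*j^4 - 68.565*j^3 - 1.5794*j^2 - 27.6352*j - 15.3036)/(10.1761*j^8 + 1.9778*j^7 + 16.3013*j^6 + 16.7592*j^5 + 18.9008*j^4 + 13.1568*j^3 + 14.402*j^2 + 8.1872*j + 2.9584)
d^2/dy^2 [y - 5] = 0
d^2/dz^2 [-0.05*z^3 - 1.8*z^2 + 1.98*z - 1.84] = -0.3*z - 3.6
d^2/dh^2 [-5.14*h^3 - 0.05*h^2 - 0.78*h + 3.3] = -30.84*h - 0.1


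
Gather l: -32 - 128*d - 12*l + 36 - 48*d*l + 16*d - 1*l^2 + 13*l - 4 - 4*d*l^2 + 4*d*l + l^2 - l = -4*d*l^2 - 44*d*l - 112*d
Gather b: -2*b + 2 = 2 - 2*b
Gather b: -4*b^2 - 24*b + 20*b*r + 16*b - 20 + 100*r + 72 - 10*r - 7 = -4*b^2 + b*(20*r - 8) + 90*r + 45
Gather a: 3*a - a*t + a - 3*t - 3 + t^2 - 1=a*(4 - t) + t^2 - 3*t - 4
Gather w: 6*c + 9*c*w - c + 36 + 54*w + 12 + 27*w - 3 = 5*c + w*(9*c + 81) + 45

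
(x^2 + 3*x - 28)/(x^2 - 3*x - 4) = (x + 7)/(x + 1)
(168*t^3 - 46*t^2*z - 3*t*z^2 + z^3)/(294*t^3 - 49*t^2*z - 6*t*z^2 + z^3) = (-4*t + z)/(-7*t + z)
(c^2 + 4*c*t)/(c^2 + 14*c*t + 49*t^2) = c*(c + 4*t)/(c^2 + 14*c*t + 49*t^2)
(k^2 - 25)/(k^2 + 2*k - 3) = (k^2 - 25)/(k^2 + 2*k - 3)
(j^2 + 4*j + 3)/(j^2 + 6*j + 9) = (j + 1)/(j + 3)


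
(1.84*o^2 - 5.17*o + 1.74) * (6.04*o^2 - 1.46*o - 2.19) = 11.1136*o^4 - 33.9132*o^3 + 14.0282*o^2 + 8.7819*o - 3.8106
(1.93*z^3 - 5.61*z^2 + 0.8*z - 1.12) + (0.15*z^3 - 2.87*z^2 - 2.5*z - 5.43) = 2.08*z^3 - 8.48*z^2 - 1.7*z - 6.55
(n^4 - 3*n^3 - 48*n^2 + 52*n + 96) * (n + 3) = n^5 - 57*n^3 - 92*n^2 + 252*n + 288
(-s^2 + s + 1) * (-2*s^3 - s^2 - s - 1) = 2*s^5 - s^4 - 2*s^3 - s^2 - 2*s - 1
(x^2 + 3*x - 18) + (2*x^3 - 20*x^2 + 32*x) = 2*x^3 - 19*x^2 + 35*x - 18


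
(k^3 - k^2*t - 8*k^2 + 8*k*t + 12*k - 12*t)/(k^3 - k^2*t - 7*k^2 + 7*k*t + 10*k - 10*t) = (k - 6)/(k - 5)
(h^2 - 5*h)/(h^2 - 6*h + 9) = h*(h - 5)/(h^2 - 6*h + 9)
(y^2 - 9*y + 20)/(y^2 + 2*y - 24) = (y - 5)/(y + 6)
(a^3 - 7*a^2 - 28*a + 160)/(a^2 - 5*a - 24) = (a^2 + a - 20)/(a + 3)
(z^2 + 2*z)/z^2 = (z + 2)/z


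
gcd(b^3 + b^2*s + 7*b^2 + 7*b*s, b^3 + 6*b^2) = b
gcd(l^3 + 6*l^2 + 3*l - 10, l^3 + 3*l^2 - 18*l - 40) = l^2 + 7*l + 10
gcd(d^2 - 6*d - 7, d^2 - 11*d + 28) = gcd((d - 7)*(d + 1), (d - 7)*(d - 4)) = d - 7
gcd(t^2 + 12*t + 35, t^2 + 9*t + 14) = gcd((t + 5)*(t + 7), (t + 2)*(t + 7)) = t + 7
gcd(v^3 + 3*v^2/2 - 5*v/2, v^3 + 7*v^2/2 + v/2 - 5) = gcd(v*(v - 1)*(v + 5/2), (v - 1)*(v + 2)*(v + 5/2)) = v^2 + 3*v/2 - 5/2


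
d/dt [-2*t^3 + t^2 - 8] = 2*t*(1 - 3*t)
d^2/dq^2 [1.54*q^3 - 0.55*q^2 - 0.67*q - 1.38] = 9.24*q - 1.1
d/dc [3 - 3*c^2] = -6*c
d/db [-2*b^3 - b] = -6*b^2 - 1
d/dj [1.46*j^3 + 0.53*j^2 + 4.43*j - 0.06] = 4.38*j^2 + 1.06*j + 4.43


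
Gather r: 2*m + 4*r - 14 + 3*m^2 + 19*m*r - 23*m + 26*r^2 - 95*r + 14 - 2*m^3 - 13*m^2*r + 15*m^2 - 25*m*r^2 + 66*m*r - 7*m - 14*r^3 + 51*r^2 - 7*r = -2*m^3 + 18*m^2 - 28*m - 14*r^3 + r^2*(77 - 25*m) + r*(-13*m^2 + 85*m - 98)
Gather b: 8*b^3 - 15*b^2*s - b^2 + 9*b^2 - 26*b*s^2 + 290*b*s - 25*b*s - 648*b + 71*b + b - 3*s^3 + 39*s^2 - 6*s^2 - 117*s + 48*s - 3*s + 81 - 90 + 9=8*b^3 + b^2*(8 - 15*s) + b*(-26*s^2 + 265*s - 576) - 3*s^3 + 33*s^2 - 72*s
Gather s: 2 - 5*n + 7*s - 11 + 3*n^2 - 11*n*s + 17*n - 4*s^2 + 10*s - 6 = 3*n^2 + 12*n - 4*s^2 + s*(17 - 11*n) - 15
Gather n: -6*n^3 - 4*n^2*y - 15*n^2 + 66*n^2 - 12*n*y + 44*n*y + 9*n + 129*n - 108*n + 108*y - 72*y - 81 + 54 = -6*n^3 + n^2*(51 - 4*y) + n*(32*y + 30) + 36*y - 27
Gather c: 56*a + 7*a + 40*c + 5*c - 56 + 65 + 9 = 63*a + 45*c + 18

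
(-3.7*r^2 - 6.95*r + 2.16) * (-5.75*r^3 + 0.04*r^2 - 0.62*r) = 21.275*r^5 + 39.8145*r^4 - 10.404*r^3 + 4.3954*r^2 - 1.3392*r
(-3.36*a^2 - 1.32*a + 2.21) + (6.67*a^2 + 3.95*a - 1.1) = 3.31*a^2 + 2.63*a + 1.11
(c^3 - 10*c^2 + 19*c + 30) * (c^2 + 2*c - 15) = c^5 - 8*c^4 - 16*c^3 + 218*c^2 - 225*c - 450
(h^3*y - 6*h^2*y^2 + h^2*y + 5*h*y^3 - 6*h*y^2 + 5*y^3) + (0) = h^3*y - 6*h^2*y^2 + h^2*y + 5*h*y^3 - 6*h*y^2 + 5*y^3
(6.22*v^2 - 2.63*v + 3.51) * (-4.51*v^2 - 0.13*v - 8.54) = -28.0522*v^4 + 11.0527*v^3 - 68.607*v^2 + 22.0039*v - 29.9754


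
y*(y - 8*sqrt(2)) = y^2 - 8*sqrt(2)*y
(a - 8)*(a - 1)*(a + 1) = a^3 - 8*a^2 - a + 8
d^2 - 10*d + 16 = (d - 8)*(d - 2)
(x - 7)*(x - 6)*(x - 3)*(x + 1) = x^4 - 15*x^3 + 65*x^2 - 45*x - 126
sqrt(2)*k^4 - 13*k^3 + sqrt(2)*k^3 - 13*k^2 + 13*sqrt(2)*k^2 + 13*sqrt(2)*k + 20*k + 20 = (k + 1)*(k - 5*sqrt(2))*(k - 2*sqrt(2))*(sqrt(2)*k + 1)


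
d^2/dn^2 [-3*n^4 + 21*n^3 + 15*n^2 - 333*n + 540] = -36*n^2 + 126*n + 30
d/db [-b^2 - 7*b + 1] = -2*b - 7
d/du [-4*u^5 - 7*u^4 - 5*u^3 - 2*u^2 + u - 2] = -20*u^4 - 28*u^3 - 15*u^2 - 4*u + 1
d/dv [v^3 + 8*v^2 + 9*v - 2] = 3*v^2 + 16*v + 9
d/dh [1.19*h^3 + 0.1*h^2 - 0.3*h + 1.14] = 3.57*h^2 + 0.2*h - 0.3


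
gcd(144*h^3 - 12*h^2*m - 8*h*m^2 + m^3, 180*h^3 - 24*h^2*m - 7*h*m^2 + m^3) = 36*h^2 - 12*h*m + m^2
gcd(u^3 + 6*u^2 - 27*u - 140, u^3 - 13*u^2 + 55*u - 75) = u - 5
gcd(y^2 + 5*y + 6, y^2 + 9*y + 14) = y + 2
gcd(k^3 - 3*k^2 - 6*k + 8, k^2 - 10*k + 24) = k - 4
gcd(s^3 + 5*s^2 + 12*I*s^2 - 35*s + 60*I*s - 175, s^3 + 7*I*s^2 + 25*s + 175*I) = s^2 + 12*I*s - 35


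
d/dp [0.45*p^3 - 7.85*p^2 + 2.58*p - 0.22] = 1.35*p^2 - 15.7*p + 2.58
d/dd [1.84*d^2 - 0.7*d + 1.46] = 3.68*d - 0.7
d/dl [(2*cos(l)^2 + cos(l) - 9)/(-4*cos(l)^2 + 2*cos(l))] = (-4*sin(l) - 9*sin(l)/cos(l)^2 + 36*tan(l))/(2*(2*cos(l) - 1)^2)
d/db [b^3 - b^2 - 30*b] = 3*b^2 - 2*b - 30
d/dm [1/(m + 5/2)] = -4/(2*m + 5)^2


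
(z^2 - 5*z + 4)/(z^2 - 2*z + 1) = (z - 4)/(z - 1)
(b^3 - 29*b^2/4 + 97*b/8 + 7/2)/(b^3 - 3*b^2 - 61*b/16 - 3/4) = 2*(2*b - 7)/(4*b + 3)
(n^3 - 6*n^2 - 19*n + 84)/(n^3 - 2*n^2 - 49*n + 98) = (n^2 + n - 12)/(n^2 + 5*n - 14)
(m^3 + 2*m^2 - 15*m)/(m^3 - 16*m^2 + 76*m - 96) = m*(m^2 + 2*m - 15)/(m^3 - 16*m^2 + 76*m - 96)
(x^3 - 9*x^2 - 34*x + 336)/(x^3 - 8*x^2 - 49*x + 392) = (x + 6)/(x + 7)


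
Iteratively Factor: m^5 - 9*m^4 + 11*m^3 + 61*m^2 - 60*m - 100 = (m + 2)*(m^4 - 11*m^3 + 33*m^2 - 5*m - 50) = (m - 5)*(m + 2)*(m^3 - 6*m^2 + 3*m + 10) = (m - 5)*(m + 1)*(m + 2)*(m^2 - 7*m + 10) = (m - 5)^2*(m + 1)*(m + 2)*(m - 2)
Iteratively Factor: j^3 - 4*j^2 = (j - 4)*(j^2) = j*(j - 4)*(j)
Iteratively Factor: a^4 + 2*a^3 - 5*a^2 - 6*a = (a - 2)*(a^3 + 4*a^2 + 3*a) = (a - 2)*(a + 1)*(a^2 + 3*a) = a*(a - 2)*(a + 1)*(a + 3)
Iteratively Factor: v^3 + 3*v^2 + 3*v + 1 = (v + 1)*(v^2 + 2*v + 1) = (v + 1)^2*(v + 1)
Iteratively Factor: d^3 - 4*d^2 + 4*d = (d - 2)*(d^2 - 2*d) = (d - 2)^2*(d)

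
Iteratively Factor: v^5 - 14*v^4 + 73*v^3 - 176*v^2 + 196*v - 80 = (v - 1)*(v^4 - 13*v^3 + 60*v^2 - 116*v + 80) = (v - 2)*(v - 1)*(v^3 - 11*v^2 + 38*v - 40) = (v - 5)*(v - 2)*(v - 1)*(v^2 - 6*v + 8) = (v - 5)*(v - 2)^2*(v - 1)*(v - 4)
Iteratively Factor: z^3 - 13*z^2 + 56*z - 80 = (z - 5)*(z^2 - 8*z + 16) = (z - 5)*(z - 4)*(z - 4)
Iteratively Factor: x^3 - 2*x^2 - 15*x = (x)*(x^2 - 2*x - 15) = x*(x + 3)*(x - 5)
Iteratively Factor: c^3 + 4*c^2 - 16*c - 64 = (c - 4)*(c^2 + 8*c + 16) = (c - 4)*(c + 4)*(c + 4)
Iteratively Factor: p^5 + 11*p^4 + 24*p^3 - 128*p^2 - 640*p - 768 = (p + 4)*(p^4 + 7*p^3 - 4*p^2 - 112*p - 192) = (p + 4)^2*(p^3 + 3*p^2 - 16*p - 48) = (p + 4)^3*(p^2 - p - 12) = (p - 4)*(p + 4)^3*(p + 3)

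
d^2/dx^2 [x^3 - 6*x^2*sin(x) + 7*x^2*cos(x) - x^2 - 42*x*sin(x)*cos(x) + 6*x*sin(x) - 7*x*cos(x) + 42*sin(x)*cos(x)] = 6*x^2*sin(x) - 7*x^2*cos(x) - 34*x*sin(x) + 84*x*sin(2*x) - 17*x*cos(x) + 6*x + 2*sin(x) - 84*sqrt(2)*sin(2*x + pi/4) + 26*cos(x) - 2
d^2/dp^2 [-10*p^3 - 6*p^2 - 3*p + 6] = -60*p - 12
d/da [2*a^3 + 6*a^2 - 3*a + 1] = 6*a^2 + 12*a - 3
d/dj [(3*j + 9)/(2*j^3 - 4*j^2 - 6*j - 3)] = 3*(-4*j^3 - 14*j^2 + 24*j + 15)/(4*j^6 - 16*j^5 - 8*j^4 + 36*j^3 + 60*j^2 + 36*j + 9)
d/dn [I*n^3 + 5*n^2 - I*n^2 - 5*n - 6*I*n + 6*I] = 3*I*n^2 + 2*n*(5 - I) - 5 - 6*I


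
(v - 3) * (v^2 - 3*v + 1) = v^3 - 6*v^2 + 10*v - 3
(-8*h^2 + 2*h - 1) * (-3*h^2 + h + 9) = 24*h^4 - 14*h^3 - 67*h^2 + 17*h - 9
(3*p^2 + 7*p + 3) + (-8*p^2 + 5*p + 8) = -5*p^2 + 12*p + 11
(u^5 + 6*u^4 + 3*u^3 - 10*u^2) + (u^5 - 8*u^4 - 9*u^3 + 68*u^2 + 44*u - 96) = 2*u^5 - 2*u^4 - 6*u^3 + 58*u^2 + 44*u - 96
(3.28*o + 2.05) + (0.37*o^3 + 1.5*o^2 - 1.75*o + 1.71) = 0.37*o^3 + 1.5*o^2 + 1.53*o + 3.76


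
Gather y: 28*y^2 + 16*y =28*y^2 + 16*y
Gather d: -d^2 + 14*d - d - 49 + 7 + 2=-d^2 + 13*d - 40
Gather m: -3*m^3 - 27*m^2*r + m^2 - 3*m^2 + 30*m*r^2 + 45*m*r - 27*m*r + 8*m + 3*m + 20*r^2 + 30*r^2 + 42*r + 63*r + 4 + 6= -3*m^3 + m^2*(-27*r - 2) + m*(30*r^2 + 18*r + 11) + 50*r^2 + 105*r + 10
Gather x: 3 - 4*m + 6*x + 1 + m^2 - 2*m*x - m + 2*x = m^2 - 5*m + x*(8 - 2*m) + 4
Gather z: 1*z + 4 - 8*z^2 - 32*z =-8*z^2 - 31*z + 4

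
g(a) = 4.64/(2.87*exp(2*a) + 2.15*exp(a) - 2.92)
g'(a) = 4.64*(-5.74*exp(2*a) - 2.15*exp(a))/(2.87*exp(2*a) + 2.15*exp(a) - 2.92)^2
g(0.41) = 0.68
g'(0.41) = -1.62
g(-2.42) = -1.71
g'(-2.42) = -0.15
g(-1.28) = -2.21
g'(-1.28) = -1.10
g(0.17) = 1.27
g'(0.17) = -3.67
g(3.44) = 0.00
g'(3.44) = -0.00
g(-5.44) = -1.59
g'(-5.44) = -0.01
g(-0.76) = -3.61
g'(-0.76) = -6.34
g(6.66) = 0.00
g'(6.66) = -0.00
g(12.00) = 0.00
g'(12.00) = 0.00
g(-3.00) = -1.65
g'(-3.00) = -0.07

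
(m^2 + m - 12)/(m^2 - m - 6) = (m + 4)/(m + 2)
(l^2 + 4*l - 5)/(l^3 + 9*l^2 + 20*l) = (l - 1)/(l*(l + 4))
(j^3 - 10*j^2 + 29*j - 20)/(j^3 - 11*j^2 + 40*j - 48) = (j^2 - 6*j + 5)/(j^2 - 7*j + 12)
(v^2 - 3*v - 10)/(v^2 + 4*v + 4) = (v - 5)/(v + 2)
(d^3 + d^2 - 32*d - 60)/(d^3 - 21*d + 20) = (d^2 - 4*d - 12)/(d^2 - 5*d + 4)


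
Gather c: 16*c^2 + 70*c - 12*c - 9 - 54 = 16*c^2 + 58*c - 63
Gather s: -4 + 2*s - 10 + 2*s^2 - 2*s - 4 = 2*s^2 - 18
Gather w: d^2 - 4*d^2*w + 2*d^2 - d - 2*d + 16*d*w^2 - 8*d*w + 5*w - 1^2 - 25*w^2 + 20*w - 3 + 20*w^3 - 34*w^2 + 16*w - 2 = 3*d^2 - 3*d + 20*w^3 + w^2*(16*d - 59) + w*(-4*d^2 - 8*d + 41) - 6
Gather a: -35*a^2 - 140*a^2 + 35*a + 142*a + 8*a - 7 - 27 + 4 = -175*a^2 + 185*a - 30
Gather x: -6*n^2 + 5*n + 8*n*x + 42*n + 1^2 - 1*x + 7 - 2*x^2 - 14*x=-6*n^2 + 47*n - 2*x^2 + x*(8*n - 15) + 8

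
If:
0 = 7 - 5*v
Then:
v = 7/5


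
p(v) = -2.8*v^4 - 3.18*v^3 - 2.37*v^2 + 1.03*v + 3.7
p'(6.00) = -2790.05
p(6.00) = -4391.12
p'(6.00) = -2790.05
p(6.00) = -4391.12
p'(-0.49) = 2.38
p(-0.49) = 2.84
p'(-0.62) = 2.97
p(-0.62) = 2.49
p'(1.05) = -27.43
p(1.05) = -4.92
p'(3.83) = -786.30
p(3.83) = -808.27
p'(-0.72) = 3.68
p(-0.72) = 2.16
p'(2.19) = -172.74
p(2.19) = -103.22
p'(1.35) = -50.31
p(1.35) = -16.35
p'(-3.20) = 285.51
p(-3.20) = -213.26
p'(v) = -11.2*v^3 - 9.54*v^2 - 4.74*v + 1.03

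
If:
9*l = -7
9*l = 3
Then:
No Solution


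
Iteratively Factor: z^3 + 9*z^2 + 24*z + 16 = (z + 4)*(z^2 + 5*z + 4) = (z + 4)^2*(z + 1)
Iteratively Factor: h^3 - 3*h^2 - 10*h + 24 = (h - 4)*(h^2 + h - 6) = (h - 4)*(h - 2)*(h + 3)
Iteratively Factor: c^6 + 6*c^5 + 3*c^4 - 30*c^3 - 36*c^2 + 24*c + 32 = (c + 4)*(c^5 + 2*c^4 - 5*c^3 - 10*c^2 + 4*c + 8) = (c + 2)*(c + 4)*(c^4 - 5*c^2 + 4) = (c - 1)*(c + 2)*(c + 4)*(c^3 + c^2 - 4*c - 4) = (c - 2)*(c - 1)*(c + 2)*(c + 4)*(c^2 + 3*c + 2) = (c - 2)*(c - 1)*(c + 2)^2*(c + 4)*(c + 1)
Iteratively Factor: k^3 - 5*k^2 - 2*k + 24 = (k - 4)*(k^2 - k - 6) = (k - 4)*(k + 2)*(k - 3)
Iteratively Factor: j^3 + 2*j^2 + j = (j + 1)*(j^2 + j) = (j + 1)^2*(j)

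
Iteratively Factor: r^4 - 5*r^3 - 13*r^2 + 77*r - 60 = (r - 1)*(r^3 - 4*r^2 - 17*r + 60) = (r - 1)*(r + 4)*(r^2 - 8*r + 15) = (r - 5)*(r - 1)*(r + 4)*(r - 3)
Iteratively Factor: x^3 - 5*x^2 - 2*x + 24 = (x - 4)*(x^2 - x - 6) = (x - 4)*(x - 3)*(x + 2)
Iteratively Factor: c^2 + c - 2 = (c - 1)*(c + 2)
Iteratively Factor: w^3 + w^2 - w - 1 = (w - 1)*(w^2 + 2*w + 1) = (w - 1)*(w + 1)*(w + 1)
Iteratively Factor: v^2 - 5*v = (v)*(v - 5)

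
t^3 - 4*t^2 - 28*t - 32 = (t - 8)*(t + 2)^2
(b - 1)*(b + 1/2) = b^2 - b/2 - 1/2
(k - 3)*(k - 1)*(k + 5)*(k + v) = k^4 + k^3*v + k^3 + k^2*v - 17*k^2 - 17*k*v + 15*k + 15*v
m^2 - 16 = (m - 4)*(m + 4)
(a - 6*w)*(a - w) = a^2 - 7*a*w + 6*w^2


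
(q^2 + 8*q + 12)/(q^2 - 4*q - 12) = (q + 6)/(q - 6)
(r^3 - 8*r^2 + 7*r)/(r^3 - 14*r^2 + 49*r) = (r - 1)/(r - 7)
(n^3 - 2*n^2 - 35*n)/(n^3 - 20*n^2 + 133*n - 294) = n*(n + 5)/(n^2 - 13*n + 42)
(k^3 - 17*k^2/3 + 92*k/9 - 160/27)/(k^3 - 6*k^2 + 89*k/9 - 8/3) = (9*k^2 - 27*k + 20)/(3*(3*k^2 - 10*k + 3))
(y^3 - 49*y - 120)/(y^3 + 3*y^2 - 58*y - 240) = (y + 3)/(y + 6)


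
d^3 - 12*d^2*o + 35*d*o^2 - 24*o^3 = (d - 8*o)*(d - 3*o)*(d - o)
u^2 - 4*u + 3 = (u - 3)*(u - 1)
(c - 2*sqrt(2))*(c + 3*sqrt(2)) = c^2 + sqrt(2)*c - 12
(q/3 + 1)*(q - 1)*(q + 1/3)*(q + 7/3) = q^4/3 + 14*q^3/9 + 28*q^2/27 - 58*q/27 - 7/9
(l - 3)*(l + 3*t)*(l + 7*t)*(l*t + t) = l^4*t + 10*l^3*t^2 - 2*l^3*t + 21*l^2*t^3 - 20*l^2*t^2 - 3*l^2*t - 42*l*t^3 - 30*l*t^2 - 63*t^3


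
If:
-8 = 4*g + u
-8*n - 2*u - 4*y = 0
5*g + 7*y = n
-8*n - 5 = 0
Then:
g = -299/152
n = -5/8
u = -5/38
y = 25/19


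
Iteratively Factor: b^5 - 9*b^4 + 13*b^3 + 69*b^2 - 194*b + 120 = (b - 5)*(b^4 - 4*b^3 - 7*b^2 + 34*b - 24) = (b - 5)*(b + 3)*(b^3 - 7*b^2 + 14*b - 8) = (b - 5)*(b - 1)*(b + 3)*(b^2 - 6*b + 8) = (b - 5)*(b - 4)*(b - 1)*(b + 3)*(b - 2)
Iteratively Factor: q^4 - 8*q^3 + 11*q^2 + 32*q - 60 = (q - 5)*(q^3 - 3*q^2 - 4*q + 12) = (q - 5)*(q - 3)*(q^2 - 4) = (q - 5)*(q - 3)*(q - 2)*(q + 2)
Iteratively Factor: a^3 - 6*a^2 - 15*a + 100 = (a + 4)*(a^2 - 10*a + 25) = (a - 5)*(a + 4)*(a - 5)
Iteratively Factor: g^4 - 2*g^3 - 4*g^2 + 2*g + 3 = (g - 3)*(g^3 + g^2 - g - 1) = (g - 3)*(g + 1)*(g^2 - 1) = (g - 3)*(g - 1)*(g + 1)*(g + 1)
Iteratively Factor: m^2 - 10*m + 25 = (m - 5)*(m - 5)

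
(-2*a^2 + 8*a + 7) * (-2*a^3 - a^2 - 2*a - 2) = 4*a^5 - 14*a^4 - 18*a^3 - 19*a^2 - 30*a - 14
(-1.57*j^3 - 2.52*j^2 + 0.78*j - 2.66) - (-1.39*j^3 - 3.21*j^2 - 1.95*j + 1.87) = -0.18*j^3 + 0.69*j^2 + 2.73*j - 4.53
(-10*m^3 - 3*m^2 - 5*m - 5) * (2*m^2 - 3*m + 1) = -20*m^5 + 24*m^4 - 11*m^3 + 2*m^2 + 10*m - 5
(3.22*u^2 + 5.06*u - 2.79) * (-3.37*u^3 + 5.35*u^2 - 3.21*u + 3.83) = -10.8514*u^5 + 0.174800000000001*u^4 + 26.1371*u^3 - 18.8365*u^2 + 28.3357*u - 10.6857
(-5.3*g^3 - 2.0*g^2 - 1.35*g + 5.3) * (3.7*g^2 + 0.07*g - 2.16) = -19.61*g^5 - 7.771*g^4 + 6.313*g^3 + 23.8355*g^2 + 3.287*g - 11.448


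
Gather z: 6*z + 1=6*z + 1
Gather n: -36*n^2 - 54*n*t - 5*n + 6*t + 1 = -36*n^2 + n*(-54*t - 5) + 6*t + 1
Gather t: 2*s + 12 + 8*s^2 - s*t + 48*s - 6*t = 8*s^2 + 50*s + t*(-s - 6) + 12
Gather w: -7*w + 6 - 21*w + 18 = 24 - 28*w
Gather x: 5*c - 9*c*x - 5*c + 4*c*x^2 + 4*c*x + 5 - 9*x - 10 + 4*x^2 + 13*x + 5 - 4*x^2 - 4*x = 4*c*x^2 - 5*c*x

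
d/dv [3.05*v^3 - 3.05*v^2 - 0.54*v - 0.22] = 9.15*v^2 - 6.1*v - 0.54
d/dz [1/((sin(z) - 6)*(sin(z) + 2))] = 2*(2 - sin(z))*cos(z)/((sin(z) - 6)^2*(sin(z) + 2)^2)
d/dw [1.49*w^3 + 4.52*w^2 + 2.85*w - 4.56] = 4.47*w^2 + 9.04*w + 2.85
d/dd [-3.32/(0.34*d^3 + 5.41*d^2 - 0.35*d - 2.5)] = (3.3864*d^2 + 35.9224*d - 1.162)/(0.34*d^3 + 5.41*d^2 - 0.35*d - 2.5)^2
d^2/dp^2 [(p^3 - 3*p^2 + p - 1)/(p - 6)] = 2*(p^3 - 18*p^2 + 108*p - 103)/(p^3 - 18*p^2 + 108*p - 216)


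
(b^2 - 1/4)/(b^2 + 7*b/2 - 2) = (b + 1/2)/(b + 4)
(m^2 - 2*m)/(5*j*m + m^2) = (m - 2)/(5*j + m)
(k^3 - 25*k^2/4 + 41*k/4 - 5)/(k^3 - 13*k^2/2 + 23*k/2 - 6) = (4*k - 5)/(2*(2*k - 3))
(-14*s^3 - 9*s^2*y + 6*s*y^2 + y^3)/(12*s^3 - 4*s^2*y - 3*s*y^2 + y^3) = (7*s^2 + 8*s*y + y^2)/(-6*s^2 - s*y + y^2)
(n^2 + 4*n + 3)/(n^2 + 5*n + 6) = (n + 1)/(n + 2)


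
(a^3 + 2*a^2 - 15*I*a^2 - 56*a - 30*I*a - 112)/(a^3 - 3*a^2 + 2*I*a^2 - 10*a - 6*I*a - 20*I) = (a^2 - 15*I*a - 56)/(a^2 + a*(-5 + 2*I) - 10*I)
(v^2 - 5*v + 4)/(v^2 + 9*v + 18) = (v^2 - 5*v + 4)/(v^2 + 9*v + 18)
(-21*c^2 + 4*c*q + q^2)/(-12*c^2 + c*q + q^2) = (7*c + q)/(4*c + q)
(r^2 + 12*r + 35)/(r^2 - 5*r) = (r^2 + 12*r + 35)/(r*(r - 5))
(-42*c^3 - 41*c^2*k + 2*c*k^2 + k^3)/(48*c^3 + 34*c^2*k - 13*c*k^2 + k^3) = (-7*c - k)/(8*c - k)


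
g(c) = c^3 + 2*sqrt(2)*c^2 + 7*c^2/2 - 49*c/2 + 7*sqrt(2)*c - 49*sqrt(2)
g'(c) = 3*c^2 + 4*sqrt(2)*c + 7*c - 49/2 + 7*sqrt(2)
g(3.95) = 33.40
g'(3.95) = 82.20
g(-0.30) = -64.37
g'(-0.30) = -18.13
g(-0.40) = -62.51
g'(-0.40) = -19.18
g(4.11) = 47.02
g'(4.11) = 88.10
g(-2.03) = -21.94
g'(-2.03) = -27.93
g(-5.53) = 35.86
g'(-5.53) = 7.15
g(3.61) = 7.51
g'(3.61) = 70.19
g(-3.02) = 4.97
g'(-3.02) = -25.46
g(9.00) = 1040.90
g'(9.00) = 342.31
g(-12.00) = -710.80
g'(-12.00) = 265.52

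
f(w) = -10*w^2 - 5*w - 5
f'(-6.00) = 115.00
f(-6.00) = -335.00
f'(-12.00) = 235.00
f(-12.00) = -1385.00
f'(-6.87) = 132.40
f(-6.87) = -442.62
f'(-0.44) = 3.80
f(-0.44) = -4.74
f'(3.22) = -69.40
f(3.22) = -124.78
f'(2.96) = -64.20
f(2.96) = -107.42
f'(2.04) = -45.80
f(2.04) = -56.82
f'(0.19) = -8.80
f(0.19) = -6.31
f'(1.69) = -38.80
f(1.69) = -42.01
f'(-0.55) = 6.00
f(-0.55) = -5.28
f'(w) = -20*w - 5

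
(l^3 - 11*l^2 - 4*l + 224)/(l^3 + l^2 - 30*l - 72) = (l^2 - 15*l + 56)/(l^2 - 3*l - 18)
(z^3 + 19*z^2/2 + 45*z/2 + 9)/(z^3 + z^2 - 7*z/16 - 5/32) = 16*(2*z^3 + 19*z^2 + 45*z + 18)/(32*z^3 + 32*z^2 - 14*z - 5)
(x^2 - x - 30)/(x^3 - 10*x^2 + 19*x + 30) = (x + 5)/(x^2 - 4*x - 5)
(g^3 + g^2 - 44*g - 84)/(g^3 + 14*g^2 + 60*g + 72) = (g - 7)/(g + 6)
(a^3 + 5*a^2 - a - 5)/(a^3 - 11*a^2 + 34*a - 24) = (a^2 + 6*a + 5)/(a^2 - 10*a + 24)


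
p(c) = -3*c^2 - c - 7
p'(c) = -6*c - 1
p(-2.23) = -19.69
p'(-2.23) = 12.38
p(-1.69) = -13.88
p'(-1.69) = 9.14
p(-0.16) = -6.92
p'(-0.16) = -0.04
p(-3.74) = -45.22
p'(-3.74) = 21.44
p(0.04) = -7.04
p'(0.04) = -1.24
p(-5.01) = -77.29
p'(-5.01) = 29.06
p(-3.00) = -31.00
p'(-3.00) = 17.00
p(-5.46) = -90.97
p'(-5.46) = 31.76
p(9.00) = -259.00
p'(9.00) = -55.00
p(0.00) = -7.00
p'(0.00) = -1.00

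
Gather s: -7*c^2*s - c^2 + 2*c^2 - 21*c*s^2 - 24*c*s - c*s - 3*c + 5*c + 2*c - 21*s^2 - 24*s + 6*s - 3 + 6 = c^2 + 4*c + s^2*(-21*c - 21) + s*(-7*c^2 - 25*c - 18) + 3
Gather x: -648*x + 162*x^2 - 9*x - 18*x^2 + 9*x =144*x^2 - 648*x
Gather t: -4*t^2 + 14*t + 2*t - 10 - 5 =-4*t^2 + 16*t - 15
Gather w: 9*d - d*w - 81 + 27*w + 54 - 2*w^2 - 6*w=9*d - 2*w^2 + w*(21 - d) - 27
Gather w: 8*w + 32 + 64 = 8*w + 96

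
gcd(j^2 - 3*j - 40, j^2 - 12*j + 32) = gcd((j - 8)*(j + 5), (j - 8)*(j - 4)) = j - 8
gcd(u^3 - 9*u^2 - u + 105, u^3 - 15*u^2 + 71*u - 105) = u^2 - 12*u + 35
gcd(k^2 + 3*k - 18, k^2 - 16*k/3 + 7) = k - 3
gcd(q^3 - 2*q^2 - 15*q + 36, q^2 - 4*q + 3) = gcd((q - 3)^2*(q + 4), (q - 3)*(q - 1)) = q - 3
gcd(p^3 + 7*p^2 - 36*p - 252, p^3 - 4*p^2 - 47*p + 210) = p^2 + p - 42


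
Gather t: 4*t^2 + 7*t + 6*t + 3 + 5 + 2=4*t^2 + 13*t + 10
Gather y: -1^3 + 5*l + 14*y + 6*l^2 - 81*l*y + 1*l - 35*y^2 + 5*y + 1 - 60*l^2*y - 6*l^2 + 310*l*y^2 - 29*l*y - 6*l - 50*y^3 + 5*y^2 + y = -50*y^3 + y^2*(310*l - 30) + y*(-60*l^2 - 110*l + 20)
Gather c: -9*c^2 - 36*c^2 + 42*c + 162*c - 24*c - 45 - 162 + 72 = -45*c^2 + 180*c - 135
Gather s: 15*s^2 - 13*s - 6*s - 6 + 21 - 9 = 15*s^2 - 19*s + 6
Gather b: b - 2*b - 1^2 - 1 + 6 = 4 - b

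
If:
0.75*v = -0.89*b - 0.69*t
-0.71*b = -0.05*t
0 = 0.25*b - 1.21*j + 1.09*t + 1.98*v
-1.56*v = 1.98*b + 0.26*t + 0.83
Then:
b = 0.05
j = -0.52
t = 0.71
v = -0.71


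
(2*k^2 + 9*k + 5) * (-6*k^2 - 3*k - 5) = -12*k^4 - 60*k^3 - 67*k^2 - 60*k - 25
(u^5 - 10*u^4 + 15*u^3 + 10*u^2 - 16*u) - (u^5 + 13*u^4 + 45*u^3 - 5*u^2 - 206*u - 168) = -23*u^4 - 30*u^3 + 15*u^2 + 190*u + 168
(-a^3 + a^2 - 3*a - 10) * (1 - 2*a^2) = 2*a^5 - 2*a^4 + 5*a^3 + 21*a^2 - 3*a - 10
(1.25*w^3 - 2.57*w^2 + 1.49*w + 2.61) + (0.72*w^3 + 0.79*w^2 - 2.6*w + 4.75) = 1.97*w^3 - 1.78*w^2 - 1.11*w + 7.36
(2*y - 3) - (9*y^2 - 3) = -9*y^2 + 2*y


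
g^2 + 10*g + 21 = (g + 3)*(g + 7)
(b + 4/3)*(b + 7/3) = b^2 + 11*b/3 + 28/9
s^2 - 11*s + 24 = (s - 8)*(s - 3)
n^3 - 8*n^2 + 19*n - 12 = (n - 4)*(n - 3)*(n - 1)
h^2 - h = h*(h - 1)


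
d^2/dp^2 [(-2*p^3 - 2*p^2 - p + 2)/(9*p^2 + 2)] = 2*(-45*p^3 + 594*p^2 + 30*p - 44)/(729*p^6 + 486*p^4 + 108*p^2 + 8)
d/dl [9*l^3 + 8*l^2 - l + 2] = 27*l^2 + 16*l - 1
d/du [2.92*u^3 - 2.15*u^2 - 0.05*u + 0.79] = 8.76*u^2 - 4.3*u - 0.05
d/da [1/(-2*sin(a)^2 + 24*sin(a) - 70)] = (sin(a) - 6)*cos(a)/(sin(a)^2 - 12*sin(a) + 35)^2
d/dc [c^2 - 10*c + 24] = 2*c - 10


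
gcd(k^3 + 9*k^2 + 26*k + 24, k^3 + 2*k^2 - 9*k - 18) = k^2 + 5*k + 6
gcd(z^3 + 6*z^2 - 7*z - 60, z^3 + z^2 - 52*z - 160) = z^2 + 9*z + 20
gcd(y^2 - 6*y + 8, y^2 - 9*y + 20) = y - 4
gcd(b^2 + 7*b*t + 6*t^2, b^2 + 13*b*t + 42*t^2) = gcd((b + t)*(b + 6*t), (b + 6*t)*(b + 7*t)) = b + 6*t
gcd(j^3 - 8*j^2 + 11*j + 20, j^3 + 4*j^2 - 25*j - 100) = j - 5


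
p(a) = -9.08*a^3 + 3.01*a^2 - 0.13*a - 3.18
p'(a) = -27.24*a^2 + 6.02*a - 0.13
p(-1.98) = 79.36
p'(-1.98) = -118.84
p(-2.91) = 246.44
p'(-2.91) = -248.32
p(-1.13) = 13.91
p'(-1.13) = -41.72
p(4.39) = -713.95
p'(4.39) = -498.67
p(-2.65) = 187.28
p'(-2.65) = -207.38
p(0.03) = -3.18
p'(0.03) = 0.03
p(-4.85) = 1104.14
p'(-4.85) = -670.08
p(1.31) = -18.60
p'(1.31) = -38.99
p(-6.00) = 2067.24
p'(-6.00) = -1016.89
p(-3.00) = 269.46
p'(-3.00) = -263.35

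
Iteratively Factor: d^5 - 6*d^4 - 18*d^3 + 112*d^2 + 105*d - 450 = (d + 3)*(d^4 - 9*d^3 + 9*d^2 + 85*d - 150) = (d + 3)^2*(d^3 - 12*d^2 + 45*d - 50) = (d - 5)*(d + 3)^2*(d^2 - 7*d + 10) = (d - 5)*(d - 2)*(d + 3)^2*(d - 5)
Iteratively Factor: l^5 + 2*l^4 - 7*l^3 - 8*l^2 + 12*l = (l + 3)*(l^4 - l^3 - 4*l^2 + 4*l) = (l - 1)*(l + 3)*(l^3 - 4*l) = l*(l - 1)*(l + 3)*(l^2 - 4) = l*(l - 2)*(l - 1)*(l + 3)*(l + 2)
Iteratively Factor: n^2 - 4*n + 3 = (n - 1)*(n - 3)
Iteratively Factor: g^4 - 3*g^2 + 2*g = (g - 1)*(g^3 + g^2 - 2*g) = g*(g - 1)*(g^2 + g - 2) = g*(g - 1)*(g + 2)*(g - 1)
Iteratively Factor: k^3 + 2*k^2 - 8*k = (k)*(k^2 + 2*k - 8) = k*(k + 4)*(k - 2)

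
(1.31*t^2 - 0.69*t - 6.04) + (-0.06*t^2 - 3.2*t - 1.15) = 1.25*t^2 - 3.89*t - 7.19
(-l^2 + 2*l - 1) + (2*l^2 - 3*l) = l^2 - l - 1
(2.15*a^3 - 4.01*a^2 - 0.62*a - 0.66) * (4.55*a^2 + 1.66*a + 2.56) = 9.7825*a^5 - 14.6765*a^4 - 3.9736*a^3 - 14.2978*a^2 - 2.6828*a - 1.6896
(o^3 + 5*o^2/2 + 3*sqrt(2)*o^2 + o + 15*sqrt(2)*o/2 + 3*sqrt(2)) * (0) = 0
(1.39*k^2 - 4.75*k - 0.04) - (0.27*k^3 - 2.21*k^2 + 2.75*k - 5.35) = -0.27*k^3 + 3.6*k^2 - 7.5*k + 5.31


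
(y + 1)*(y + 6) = y^2 + 7*y + 6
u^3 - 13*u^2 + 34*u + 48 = (u - 8)*(u - 6)*(u + 1)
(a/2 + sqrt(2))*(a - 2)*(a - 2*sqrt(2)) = a^3/2 - a^2 - 4*a + 8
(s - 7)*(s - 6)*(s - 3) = s^3 - 16*s^2 + 81*s - 126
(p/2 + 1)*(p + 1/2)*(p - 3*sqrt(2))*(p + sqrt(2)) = p^4/2 - sqrt(2)*p^3 + 5*p^3/4 - 5*sqrt(2)*p^2/2 - 5*p^2/2 - 15*p/2 - sqrt(2)*p - 3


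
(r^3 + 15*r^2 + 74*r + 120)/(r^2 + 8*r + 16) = (r^2 + 11*r + 30)/(r + 4)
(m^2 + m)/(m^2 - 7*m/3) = 3*(m + 1)/(3*m - 7)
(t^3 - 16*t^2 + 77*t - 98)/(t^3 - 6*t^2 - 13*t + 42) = (t - 7)/(t + 3)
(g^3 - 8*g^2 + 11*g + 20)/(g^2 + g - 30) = (g^2 - 3*g - 4)/(g + 6)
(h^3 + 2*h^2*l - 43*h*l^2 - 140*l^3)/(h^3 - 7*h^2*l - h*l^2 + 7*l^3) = (h^2 + 9*h*l + 20*l^2)/(h^2 - l^2)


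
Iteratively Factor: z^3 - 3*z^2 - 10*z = (z - 5)*(z^2 + 2*z) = (z - 5)*(z + 2)*(z)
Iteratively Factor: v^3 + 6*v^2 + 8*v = (v + 2)*(v^2 + 4*v) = (v + 2)*(v + 4)*(v)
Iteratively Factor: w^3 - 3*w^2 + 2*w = (w - 2)*(w^2 - w) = (w - 2)*(w - 1)*(w)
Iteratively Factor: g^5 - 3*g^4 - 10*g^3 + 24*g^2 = (g + 3)*(g^4 - 6*g^3 + 8*g^2) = (g - 2)*(g + 3)*(g^3 - 4*g^2) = g*(g - 2)*(g + 3)*(g^2 - 4*g) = g^2*(g - 2)*(g + 3)*(g - 4)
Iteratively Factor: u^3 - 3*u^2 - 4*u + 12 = (u - 3)*(u^2 - 4) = (u - 3)*(u + 2)*(u - 2)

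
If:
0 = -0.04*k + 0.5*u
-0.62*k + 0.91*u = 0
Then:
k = 0.00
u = 0.00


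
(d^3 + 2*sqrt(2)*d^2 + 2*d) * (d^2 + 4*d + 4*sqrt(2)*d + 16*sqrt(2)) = d^5 + 4*d^4 + 6*sqrt(2)*d^4 + 18*d^3 + 24*sqrt(2)*d^3 + 8*sqrt(2)*d^2 + 72*d^2 + 32*sqrt(2)*d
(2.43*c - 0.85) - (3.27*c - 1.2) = 0.35 - 0.84*c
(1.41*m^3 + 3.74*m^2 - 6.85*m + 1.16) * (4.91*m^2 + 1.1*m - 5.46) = 6.9231*m^5 + 19.9144*m^4 - 37.2181*m^3 - 22.2598*m^2 + 38.677*m - 6.3336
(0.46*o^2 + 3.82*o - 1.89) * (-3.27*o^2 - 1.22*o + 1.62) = -1.5042*o^4 - 13.0526*o^3 + 2.2651*o^2 + 8.4942*o - 3.0618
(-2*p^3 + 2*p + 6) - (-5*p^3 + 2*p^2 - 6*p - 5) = 3*p^3 - 2*p^2 + 8*p + 11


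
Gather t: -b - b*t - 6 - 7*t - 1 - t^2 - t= -b - t^2 + t*(-b - 8) - 7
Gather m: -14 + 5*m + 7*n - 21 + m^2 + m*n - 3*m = m^2 + m*(n + 2) + 7*n - 35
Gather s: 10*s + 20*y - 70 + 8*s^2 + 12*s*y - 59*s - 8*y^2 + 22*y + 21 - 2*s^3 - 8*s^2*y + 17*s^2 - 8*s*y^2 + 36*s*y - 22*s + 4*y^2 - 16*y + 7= -2*s^3 + s^2*(25 - 8*y) + s*(-8*y^2 + 48*y - 71) - 4*y^2 + 26*y - 42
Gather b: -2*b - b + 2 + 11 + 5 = 18 - 3*b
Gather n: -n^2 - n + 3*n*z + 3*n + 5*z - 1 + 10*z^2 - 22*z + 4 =-n^2 + n*(3*z + 2) + 10*z^2 - 17*z + 3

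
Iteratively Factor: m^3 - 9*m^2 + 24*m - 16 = (m - 1)*(m^2 - 8*m + 16) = (m - 4)*(m - 1)*(m - 4)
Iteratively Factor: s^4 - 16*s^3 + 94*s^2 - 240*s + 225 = (s - 3)*(s^3 - 13*s^2 + 55*s - 75) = (s - 5)*(s - 3)*(s^2 - 8*s + 15) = (s - 5)^2*(s - 3)*(s - 3)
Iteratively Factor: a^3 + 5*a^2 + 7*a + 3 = (a + 1)*(a^2 + 4*a + 3) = (a + 1)^2*(a + 3)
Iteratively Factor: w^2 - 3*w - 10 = (w + 2)*(w - 5)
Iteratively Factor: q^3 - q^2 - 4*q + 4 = (q + 2)*(q^2 - 3*q + 2) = (q - 2)*(q + 2)*(q - 1)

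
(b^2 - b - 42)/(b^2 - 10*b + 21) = (b + 6)/(b - 3)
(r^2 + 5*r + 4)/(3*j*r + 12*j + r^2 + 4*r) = (r + 1)/(3*j + r)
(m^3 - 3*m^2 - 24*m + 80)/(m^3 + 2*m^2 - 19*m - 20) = (m - 4)/(m + 1)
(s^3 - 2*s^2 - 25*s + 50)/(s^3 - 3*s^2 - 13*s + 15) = (s^2 + 3*s - 10)/(s^2 + 2*s - 3)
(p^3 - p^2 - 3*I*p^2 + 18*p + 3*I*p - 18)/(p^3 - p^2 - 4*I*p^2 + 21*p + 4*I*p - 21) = (p - 6*I)/(p - 7*I)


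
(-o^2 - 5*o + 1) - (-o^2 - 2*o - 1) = 2 - 3*o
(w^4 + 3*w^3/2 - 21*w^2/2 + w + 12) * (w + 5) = w^5 + 13*w^4/2 - 3*w^3 - 103*w^2/2 + 17*w + 60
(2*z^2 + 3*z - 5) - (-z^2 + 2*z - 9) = 3*z^2 + z + 4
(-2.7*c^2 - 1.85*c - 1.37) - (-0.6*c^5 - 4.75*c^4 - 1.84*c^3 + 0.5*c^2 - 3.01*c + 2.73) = 0.6*c^5 + 4.75*c^4 + 1.84*c^3 - 3.2*c^2 + 1.16*c - 4.1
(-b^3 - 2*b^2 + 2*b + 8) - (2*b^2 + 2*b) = -b^3 - 4*b^2 + 8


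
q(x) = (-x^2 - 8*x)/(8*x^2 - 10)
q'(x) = -16*x*(-x^2 - 8*x)/(8*x^2 - 10)^2 + (-2*x - 8)/(8*x^2 - 10) = (16*x^2 + 5*x + 20)/(16*x^4 - 40*x^2 + 25)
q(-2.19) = 0.45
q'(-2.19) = 0.43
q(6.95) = -0.28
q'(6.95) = 0.02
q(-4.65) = 0.10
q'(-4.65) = 0.05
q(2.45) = -0.67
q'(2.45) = 0.36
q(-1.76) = 0.74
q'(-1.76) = 1.11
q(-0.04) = -0.03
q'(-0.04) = 0.80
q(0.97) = 3.52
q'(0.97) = 26.10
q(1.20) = -7.26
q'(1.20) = 84.90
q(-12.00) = -0.04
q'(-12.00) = 0.01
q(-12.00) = -0.04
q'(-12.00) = 0.01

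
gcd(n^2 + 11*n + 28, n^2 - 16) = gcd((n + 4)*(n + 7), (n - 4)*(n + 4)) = n + 4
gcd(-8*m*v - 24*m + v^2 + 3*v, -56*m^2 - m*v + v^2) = -8*m + v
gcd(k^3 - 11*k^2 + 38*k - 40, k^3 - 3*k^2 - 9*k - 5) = k - 5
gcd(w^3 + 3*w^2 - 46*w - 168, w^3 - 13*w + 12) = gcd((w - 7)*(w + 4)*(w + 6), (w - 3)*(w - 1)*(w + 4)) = w + 4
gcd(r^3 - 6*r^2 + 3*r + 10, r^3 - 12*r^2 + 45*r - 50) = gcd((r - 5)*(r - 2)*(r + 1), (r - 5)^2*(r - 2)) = r^2 - 7*r + 10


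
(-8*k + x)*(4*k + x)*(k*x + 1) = -32*k^3*x - 4*k^2*x^2 - 32*k^2 + k*x^3 - 4*k*x + x^2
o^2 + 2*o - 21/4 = (o - 3/2)*(o + 7/2)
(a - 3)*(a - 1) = a^2 - 4*a + 3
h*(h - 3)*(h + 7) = h^3 + 4*h^2 - 21*h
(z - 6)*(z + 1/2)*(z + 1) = z^3 - 9*z^2/2 - 17*z/2 - 3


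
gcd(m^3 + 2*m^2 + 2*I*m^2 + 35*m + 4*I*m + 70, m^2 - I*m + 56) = m + 7*I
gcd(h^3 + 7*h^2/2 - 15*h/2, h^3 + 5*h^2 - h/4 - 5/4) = h + 5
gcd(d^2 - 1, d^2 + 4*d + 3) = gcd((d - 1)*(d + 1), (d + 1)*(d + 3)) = d + 1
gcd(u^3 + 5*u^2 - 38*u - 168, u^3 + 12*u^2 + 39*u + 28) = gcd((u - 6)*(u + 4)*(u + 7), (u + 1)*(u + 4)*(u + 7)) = u^2 + 11*u + 28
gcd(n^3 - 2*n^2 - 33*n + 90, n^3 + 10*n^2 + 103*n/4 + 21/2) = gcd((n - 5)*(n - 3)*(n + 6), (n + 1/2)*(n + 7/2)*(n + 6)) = n + 6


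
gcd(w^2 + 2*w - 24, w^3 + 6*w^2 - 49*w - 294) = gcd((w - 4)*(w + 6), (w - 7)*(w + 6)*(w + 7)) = w + 6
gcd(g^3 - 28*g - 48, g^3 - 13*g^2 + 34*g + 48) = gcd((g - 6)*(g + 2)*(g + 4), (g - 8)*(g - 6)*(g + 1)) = g - 6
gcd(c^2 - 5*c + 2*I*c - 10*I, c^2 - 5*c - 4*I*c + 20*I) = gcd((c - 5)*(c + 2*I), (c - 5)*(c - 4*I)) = c - 5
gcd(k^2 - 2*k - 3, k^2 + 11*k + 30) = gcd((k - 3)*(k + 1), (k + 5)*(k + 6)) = 1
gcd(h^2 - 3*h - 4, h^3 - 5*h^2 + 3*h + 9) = h + 1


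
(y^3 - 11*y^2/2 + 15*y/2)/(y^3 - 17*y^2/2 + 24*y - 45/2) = y/(y - 3)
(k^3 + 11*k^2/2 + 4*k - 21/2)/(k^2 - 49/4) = 2*(k^2 + 2*k - 3)/(2*k - 7)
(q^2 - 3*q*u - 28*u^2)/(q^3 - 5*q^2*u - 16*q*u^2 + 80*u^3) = (q - 7*u)/(q^2 - 9*q*u + 20*u^2)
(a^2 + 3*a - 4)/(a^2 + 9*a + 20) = (a - 1)/(a + 5)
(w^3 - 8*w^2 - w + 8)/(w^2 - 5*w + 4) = (w^2 - 7*w - 8)/(w - 4)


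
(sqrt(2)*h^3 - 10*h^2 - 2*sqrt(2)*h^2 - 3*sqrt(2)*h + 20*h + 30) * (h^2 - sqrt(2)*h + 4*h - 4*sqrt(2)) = sqrt(2)*h^5 - 12*h^4 + 2*sqrt(2)*h^4 - 24*h^3 - sqrt(2)*h^3 + 8*sqrt(2)*h^2 + 132*h^2 - 110*sqrt(2)*h + 144*h - 120*sqrt(2)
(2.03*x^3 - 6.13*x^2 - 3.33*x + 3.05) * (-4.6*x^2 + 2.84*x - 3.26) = -9.338*x^5 + 33.9632*x^4 - 8.709*x^3 - 3.5034*x^2 + 19.5178*x - 9.943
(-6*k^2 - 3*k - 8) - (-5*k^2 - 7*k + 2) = -k^2 + 4*k - 10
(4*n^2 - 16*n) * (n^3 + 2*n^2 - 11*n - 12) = 4*n^5 - 8*n^4 - 76*n^3 + 128*n^2 + 192*n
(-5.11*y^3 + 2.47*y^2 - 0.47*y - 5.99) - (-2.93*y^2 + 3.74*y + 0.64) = -5.11*y^3 + 5.4*y^2 - 4.21*y - 6.63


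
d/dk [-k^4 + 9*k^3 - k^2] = k*(-4*k^2 + 27*k - 2)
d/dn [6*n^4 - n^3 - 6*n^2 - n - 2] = 24*n^3 - 3*n^2 - 12*n - 1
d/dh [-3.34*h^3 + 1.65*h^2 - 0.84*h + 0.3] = -10.02*h^2 + 3.3*h - 0.84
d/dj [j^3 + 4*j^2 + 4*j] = 3*j^2 + 8*j + 4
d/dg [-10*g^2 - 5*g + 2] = -20*g - 5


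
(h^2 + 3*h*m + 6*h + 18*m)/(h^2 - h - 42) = (h + 3*m)/(h - 7)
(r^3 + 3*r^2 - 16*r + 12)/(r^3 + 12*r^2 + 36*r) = (r^2 - 3*r + 2)/(r*(r + 6))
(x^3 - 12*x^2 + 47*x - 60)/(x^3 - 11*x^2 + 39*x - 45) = (x - 4)/(x - 3)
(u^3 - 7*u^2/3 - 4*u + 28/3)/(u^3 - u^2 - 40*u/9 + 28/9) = 3*(u - 2)/(3*u - 2)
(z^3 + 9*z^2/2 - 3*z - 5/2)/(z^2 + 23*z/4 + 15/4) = 2*(2*z^2 - z - 1)/(4*z + 3)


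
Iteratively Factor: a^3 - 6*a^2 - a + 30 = (a - 3)*(a^2 - 3*a - 10) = (a - 3)*(a + 2)*(a - 5)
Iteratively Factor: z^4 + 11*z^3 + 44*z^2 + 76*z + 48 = (z + 3)*(z^3 + 8*z^2 + 20*z + 16) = (z + 2)*(z + 3)*(z^2 + 6*z + 8) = (z + 2)^2*(z + 3)*(z + 4)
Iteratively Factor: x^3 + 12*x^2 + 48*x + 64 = (x + 4)*(x^2 + 8*x + 16) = (x + 4)^2*(x + 4)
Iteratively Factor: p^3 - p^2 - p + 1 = (p + 1)*(p^2 - 2*p + 1) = (p - 1)*(p + 1)*(p - 1)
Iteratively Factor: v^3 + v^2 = (v)*(v^2 + v) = v*(v + 1)*(v)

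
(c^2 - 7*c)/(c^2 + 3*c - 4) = c*(c - 7)/(c^2 + 3*c - 4)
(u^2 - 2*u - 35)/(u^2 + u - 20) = (u - 7)/(u - 4)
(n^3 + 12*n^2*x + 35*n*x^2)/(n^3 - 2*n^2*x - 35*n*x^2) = (-n - 7*x)/(-n + 7*x)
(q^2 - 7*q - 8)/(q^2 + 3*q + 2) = (q - 8)/(q + 2)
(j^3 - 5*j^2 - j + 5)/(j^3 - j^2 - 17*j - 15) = (j - 1)/(j + 3)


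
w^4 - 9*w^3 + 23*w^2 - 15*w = w*(w - 5)*(w - 3)*(w - 1)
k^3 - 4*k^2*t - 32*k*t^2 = k*(k - 8*t)*(k + 4*t)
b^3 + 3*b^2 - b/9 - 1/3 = (b - 1/3)*(b + 1/3)*(b + 3)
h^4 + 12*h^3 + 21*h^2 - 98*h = h*(h - 2)*(h + 7)^2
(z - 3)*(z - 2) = z^2 - 5*z + 6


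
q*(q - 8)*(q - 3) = q^3 - 11*q^2 + 24*q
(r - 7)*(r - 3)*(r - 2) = r^3 - 12*r^2 + 41*r - 42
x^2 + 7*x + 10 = (x + 2)*(x + 5)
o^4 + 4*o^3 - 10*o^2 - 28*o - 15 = (o - 3)*(o + 1)^2*(o + 5)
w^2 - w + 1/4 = (w - 1/2)^2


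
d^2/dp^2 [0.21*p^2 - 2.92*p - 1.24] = 0.420000000000000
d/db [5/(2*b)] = -5/(2*b^2)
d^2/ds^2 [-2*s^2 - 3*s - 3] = -4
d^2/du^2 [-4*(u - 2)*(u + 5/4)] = -8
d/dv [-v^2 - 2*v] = -2*v - 2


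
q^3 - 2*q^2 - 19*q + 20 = (q - 5)*(q - 1)*(q + 4)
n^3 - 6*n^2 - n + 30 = (n - 5)*(n - 3)*(n + 2)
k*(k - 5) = k^2 - 5*k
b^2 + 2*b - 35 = (b - 5)*(b + 7)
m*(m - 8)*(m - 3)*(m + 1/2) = m^4 - 21*m^3/2 + 37*m^2/2 + 12*m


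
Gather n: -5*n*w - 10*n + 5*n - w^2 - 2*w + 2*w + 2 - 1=n*(-5*w - 5) - w^2 + 1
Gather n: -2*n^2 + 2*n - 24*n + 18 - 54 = -2*n^2 - 22*n - 36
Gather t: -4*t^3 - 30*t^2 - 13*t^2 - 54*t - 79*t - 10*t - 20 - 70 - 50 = -4*t^3 - 43*t^2 - 143*t - 140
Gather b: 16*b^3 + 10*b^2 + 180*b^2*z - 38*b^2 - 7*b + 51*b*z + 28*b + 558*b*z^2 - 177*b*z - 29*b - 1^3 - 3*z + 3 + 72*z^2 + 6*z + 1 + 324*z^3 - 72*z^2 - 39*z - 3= 16*b^3 + b^2*(180*z - 28) + b*(558*z^2 - 126*z - 8) + 324*z^3 - 36*z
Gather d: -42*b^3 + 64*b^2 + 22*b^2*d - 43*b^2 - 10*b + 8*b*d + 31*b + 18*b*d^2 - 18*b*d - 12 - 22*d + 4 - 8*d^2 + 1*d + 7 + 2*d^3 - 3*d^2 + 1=-42*b^3 + 21*b^2 + 21*b + 2*d^3 + d^2*(18*b - 11) + d*(22*b^2 - 10*b - 21)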